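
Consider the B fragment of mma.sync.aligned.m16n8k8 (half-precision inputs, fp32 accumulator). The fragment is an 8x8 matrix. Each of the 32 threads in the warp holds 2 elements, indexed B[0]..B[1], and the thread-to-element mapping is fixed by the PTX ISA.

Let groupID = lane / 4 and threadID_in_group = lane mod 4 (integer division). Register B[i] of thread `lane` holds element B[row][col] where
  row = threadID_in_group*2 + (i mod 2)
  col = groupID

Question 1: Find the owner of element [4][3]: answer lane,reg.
c: 3->gid=3  r: 4->tid=2,i&1=0
L=3*4+2=14  i=0=0

14,0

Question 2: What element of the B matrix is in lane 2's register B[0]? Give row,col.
4,0

L=2⇒gr=2>>2=0, th=2&3=2
[0]⇒row 2·2+0=4  col gr=0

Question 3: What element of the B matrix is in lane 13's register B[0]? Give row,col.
2,3

13: gr=3,th=1
[0] (1*2+0,3) = (2,3)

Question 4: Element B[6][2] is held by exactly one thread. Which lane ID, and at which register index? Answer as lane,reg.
c: 2->gid=2  r: 6->tid=3,i&1=0
L=2*4+3=11  i=0=0

11,0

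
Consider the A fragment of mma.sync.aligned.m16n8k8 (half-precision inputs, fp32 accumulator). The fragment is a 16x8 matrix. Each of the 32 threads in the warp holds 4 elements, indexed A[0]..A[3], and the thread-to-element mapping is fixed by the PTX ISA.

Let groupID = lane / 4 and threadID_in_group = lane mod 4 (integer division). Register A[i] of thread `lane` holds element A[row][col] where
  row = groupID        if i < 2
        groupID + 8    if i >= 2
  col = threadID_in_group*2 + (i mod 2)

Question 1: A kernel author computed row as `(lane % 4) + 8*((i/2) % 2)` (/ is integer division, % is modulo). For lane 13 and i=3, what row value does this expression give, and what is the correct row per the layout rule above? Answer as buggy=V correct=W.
`(lane % 4) + 8*((i/2) % 2)`[13,3]→9
13: G=3,T=1
[3] (3+8,1*2+1) = (11,3)
row: 9 vs 11

buggy=9 correct=11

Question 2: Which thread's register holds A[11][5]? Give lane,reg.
14,3

r: 11->gid=3,r8=1  c: 5->tid=2,i&1=1
L=3*4+2=14  i=1*2+1=3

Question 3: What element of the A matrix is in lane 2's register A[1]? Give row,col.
0,5

2: g=0,t=2
[1] (0+0,2*2+1) = (0,5)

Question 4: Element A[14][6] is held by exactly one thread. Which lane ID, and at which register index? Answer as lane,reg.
r=14->g=6,rb=1  c=6->t=3,b0=0
L=6*4+3=27  i=1*2+0=2

27,2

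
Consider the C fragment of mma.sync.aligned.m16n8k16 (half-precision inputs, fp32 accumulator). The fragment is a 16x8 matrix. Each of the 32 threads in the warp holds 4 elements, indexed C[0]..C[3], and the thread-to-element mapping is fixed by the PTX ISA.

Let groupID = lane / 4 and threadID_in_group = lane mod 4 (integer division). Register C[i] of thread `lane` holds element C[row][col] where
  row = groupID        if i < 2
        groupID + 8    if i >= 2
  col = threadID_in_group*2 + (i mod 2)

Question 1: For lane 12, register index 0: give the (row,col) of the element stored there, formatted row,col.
12: grp=3,tig=0
[0] (3+0,0*2+0) = (3,0)

3,0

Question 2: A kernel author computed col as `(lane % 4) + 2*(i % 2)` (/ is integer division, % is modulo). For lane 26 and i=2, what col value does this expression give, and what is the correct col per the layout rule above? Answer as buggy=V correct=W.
buggy=2 correct=4

`(lane % 4) + 2*(i % 2)`[26,2]->2
lane 26->26/4=6, 26 mod 4=2
i=2  r:6+8->14  c:2·2+0->4
col: 2 vs 4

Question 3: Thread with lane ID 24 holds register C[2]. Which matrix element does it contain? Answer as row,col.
L=24=>grp=24>>2=6, tig=24&3=0
[2]=>row 6+8=14  col 0·2+0=0

14,0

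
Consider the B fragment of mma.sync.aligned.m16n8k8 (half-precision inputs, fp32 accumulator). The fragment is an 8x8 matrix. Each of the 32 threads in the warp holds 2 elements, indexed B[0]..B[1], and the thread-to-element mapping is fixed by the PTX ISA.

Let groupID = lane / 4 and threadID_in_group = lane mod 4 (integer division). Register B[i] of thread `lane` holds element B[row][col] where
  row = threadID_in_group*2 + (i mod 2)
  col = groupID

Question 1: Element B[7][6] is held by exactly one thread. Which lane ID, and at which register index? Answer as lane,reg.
27,1

c:6=>grp=6  r:7=>tig=3,lo=1
L=6*4+3=27  i=1=1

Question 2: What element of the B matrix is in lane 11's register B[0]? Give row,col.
6,2

lane 11: g=2 (11/4), t=3 (11%4)
i=0: r=3*2+0=6, c=g=2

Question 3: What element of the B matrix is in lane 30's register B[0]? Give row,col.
4,7

lane 30: G=7 (30/4), T=2 (30%4)
i=0: r=2*2+0=4, c=G=7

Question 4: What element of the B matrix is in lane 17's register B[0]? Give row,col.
2,4

L=17→G=17>>2=4, T=17&3=1
[0]→row 1·2+0=2  col G=4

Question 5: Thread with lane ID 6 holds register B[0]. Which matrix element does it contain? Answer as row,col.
6: G=1,T=2
[0] (2*2+0,1) = (4,1)

4,1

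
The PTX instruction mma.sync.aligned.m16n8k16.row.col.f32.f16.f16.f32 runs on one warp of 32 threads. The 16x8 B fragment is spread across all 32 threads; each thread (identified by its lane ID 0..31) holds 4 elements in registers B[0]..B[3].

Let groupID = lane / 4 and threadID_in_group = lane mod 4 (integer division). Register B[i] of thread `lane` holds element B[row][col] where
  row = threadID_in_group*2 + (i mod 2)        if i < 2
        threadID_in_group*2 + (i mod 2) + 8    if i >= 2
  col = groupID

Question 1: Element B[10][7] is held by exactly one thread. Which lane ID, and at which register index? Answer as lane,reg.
c=7→G=7  r=10→rhi=1,T=1,p=0
L=7*4+1=29  i=1*2+0=2

29,2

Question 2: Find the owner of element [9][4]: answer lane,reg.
c=4->g=4  r=9->rb=1,t=0,b0=1
L=4*4+0=16  i=1*2+1=3

16,3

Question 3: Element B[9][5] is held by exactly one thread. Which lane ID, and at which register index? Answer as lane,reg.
20,3

c=5⇒gr=5  r=9⇒Rb=1,th=0,odd=1
L=5*4+0=20  i=1*2+1=3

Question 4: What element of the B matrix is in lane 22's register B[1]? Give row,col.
lane 22→22/4=5, 22 mod 4=2
i=1  r:2·2+1+0→5  c:5

5,5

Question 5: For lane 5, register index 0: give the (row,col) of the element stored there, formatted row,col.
2,1

lane 5=>5/4=1, 5 mod 4=1
i=0  r:2·1+0+0=>2  c:1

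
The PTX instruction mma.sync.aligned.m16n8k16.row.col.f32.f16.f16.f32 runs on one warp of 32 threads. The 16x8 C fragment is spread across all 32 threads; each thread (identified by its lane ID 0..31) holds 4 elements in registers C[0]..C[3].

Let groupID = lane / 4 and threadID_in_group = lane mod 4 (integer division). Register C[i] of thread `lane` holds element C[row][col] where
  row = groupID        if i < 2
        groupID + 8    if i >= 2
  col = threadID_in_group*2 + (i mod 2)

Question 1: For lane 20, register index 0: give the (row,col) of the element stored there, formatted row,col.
L=20->gid=20>>2=5, tid=20&3=0
[0]->row 5+0=5  col 0·2+0=0

5,0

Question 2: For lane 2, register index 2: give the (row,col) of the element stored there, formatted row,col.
8,4

L=2⇒gr=2>>2=0, th=2&3=2
[2]⇒row 0+8=8  col 2·2+0=4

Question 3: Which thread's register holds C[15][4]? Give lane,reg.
30,2

r=15⇒gr=7,Rb=1  c=4⇒th=2,odd=0
L=7*4+2=30  i=1*2+0=2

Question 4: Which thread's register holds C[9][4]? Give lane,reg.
r=9⇒gr=1,Rb=1  c=4⇒th=2,odd=0
L=1*4+2=6  i=1*2+0=2

6,2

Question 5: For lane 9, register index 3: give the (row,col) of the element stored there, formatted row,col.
10,3

L=9->g=9>>2=2, t=9&3=1
[3]->row 2+8=10  col 1·2+1=3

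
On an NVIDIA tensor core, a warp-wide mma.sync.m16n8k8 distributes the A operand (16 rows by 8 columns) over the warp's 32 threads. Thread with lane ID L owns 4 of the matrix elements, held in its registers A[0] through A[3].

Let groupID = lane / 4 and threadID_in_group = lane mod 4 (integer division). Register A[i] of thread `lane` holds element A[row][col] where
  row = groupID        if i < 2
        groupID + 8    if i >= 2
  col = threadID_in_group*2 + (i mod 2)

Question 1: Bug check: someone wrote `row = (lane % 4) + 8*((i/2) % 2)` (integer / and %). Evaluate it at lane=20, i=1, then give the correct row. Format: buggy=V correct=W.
`(lane % 4) + 8*((i/2) % 2)`[20,1]⇒0
lane 20⇒20/4=5, 20 mod 4=0
i=1  r:5+0⇒5  c:2·0+1⇒1
row: 0 vs 5

buggy=0 correct=5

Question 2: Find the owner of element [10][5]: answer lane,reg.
10,3

r=10⇒gr=2,Rb=1  c=5⇒th=2,odd=1
L=2*4+2=10  i=1*2+1=3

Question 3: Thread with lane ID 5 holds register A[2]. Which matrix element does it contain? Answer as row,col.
lane 5: g=1 (5/4), t=1 (5%4)
i=2: r=1+8=9, c=1*2+0=2

9,2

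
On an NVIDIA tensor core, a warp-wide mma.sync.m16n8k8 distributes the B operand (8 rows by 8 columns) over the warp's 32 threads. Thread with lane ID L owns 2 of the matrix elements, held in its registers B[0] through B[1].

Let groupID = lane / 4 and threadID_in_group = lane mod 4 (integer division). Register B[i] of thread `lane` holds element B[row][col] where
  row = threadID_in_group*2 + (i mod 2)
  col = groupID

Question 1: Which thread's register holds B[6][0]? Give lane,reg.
3,0

c=0⇒gr=0  r=6⇒th=3,odd=0
L=0*4+3=3  i=0=0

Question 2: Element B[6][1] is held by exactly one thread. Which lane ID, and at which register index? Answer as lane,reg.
c: 1->gid=1  r: 6->tid=3,i&1=0
L=1*4+3=7  i=0=0

7,0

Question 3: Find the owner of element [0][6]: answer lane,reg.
24,0

c:6=>grp=6  r:0=>tig=0,lo=0
L=6*4+0=24  i=0=0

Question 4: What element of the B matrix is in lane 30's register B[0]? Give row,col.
L=30→G=30>>2=7, T=30&3=2
[0]→row 2·2+0=4  col G=7

4,7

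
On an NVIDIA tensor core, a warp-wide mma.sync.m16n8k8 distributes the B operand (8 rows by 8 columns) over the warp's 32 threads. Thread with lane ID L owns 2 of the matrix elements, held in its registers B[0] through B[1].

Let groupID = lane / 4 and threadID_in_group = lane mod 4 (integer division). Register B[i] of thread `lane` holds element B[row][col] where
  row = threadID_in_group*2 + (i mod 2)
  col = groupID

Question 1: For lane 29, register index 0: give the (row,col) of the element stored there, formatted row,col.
2,7

lane 29->29/4=7, 29 mod 4=1
i=0  r:2·1+0->2  c:7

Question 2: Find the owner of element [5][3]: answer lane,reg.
14,1

c: 3->gid=3  r: 5->tid=2,i&1=1
L=3*4+2=14  i=1=1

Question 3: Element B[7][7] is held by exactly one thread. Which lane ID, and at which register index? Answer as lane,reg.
31,1

c=7→G=7  r=7→T=3,p=1
L=7*4+3=31  i=1=1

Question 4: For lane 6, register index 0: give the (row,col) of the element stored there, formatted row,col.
lane 6: g=1 (6/4), t=2 (6%4)
i=0: r=2*2+0=4, c=g=1

4,1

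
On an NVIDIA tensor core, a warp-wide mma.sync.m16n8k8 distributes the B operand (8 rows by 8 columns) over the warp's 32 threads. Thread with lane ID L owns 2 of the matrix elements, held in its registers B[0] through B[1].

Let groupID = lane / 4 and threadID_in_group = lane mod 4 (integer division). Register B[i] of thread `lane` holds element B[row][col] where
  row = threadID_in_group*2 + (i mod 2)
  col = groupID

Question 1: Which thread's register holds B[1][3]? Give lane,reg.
12,1

c=3→G=3  r=1→T=0,p=1
L=3*4+0=12  i=1=1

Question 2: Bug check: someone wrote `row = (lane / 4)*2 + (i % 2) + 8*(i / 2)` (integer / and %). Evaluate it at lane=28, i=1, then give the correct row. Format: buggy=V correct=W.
buggy=15 correct=1

`(lane / 4)*2 + (i % 2) + 8*(i / 2)`[28,1]=>15
L=28=>grp=28>>2=7, tig=28&3=0
[1]=>row 0·2+1=1  col grp=7
row: 15 vs 1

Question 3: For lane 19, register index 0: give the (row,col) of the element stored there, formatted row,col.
6,4

19: grp=4,tig=3
[0] (3*2+0,4) = (6,4)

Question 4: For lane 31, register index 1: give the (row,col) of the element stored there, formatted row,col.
7,7

lane 31⇒31/4=7, 31 mod 4=3
i=1  r:2·3+1⇒7  c:7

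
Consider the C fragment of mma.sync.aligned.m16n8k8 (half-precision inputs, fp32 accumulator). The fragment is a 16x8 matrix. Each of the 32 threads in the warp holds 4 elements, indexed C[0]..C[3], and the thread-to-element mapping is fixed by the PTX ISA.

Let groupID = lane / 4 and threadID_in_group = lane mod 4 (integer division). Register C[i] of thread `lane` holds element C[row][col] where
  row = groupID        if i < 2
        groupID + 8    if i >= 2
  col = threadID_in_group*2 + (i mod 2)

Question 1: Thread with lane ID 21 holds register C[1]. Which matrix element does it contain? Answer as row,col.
5,3

21: grp=5,tig=1
[1] (5+0,1*2+1) = (5,3)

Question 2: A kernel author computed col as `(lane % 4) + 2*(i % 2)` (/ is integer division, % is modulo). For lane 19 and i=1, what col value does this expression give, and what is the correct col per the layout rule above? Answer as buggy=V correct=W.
buggy=5 correct=7

`(lane % 4) + 2*(i % 2)`[19,1]⇒5
lane 19⇒19/4=4, 19 mod 4=3
i=1  r:4+0⇒4  c:2·3+1⇒7
col: 5 vs 7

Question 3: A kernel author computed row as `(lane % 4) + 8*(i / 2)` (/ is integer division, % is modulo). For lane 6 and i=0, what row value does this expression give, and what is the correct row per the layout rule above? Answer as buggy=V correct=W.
`(lane % 4) + 8*(i / 2)`[6,0]->2
6: gid=1,tid=2
[0] (1+0,2*2+0) = (1,4)
row: 2 vs 1

buggy=2 correct=1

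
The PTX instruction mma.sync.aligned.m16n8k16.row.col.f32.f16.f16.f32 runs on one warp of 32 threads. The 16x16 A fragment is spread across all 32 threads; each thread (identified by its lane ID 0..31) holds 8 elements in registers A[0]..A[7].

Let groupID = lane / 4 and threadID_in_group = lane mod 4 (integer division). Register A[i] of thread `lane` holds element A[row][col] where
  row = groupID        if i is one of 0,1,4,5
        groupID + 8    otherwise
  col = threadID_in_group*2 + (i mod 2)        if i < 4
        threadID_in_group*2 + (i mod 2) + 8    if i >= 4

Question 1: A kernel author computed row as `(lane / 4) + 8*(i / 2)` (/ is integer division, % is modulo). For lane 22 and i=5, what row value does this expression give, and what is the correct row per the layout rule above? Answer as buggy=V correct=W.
buggy=21 correct=5

`(lane / 4) + 8*(i / 2)`[22,5]=>21
lane 22=>22/4=5, 22 mod 4=2
i=5  r:5+0=>5  c:2·2+1+8=>13
row: 21 vs 5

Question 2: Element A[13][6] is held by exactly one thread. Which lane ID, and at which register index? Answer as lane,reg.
23,2

r=13⇒gr=5,Rb=1  c=6⇒Cb=0,th=3,odd=0
L=5*4+3=23  i=0*4+1*2+0=2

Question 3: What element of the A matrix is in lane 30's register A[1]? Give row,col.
L=30->gid=30>>2=7, tid=30&3=2
[1]->row 7+0=7  col 2·2+1+0=5

7,5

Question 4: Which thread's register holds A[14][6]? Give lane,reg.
r=14→G=6,rhi=1  c=6→chi=0,T=3,p=0
L=6*4+3=27  i=0*4+1*2+0=2

27,2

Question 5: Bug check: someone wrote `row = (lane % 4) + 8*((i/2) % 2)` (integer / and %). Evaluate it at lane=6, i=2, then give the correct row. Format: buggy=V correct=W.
buggy=10 correct=9

`(lane % 4) + 8*((i/2) % 2)`[6,2]→10
lane 6→6/4=1, 6 mod 4=2
i=2  r:1+8→9  c:2·2+0+0→4
row: 10 vs 9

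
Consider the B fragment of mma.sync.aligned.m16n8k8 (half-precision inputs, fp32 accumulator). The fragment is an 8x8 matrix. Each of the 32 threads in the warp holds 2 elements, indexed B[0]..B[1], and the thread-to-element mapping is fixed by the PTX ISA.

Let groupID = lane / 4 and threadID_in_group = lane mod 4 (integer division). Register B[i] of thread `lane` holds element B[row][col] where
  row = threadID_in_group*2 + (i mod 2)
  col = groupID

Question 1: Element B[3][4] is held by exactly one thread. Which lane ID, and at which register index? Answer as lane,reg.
17,1

c: 4->gid=4  r: 3->tid=1,i&1=1
L=4*4+1=17  i=1=1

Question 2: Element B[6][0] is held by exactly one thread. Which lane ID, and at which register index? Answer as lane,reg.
c=0->g=0  r=6->t=3,b0=0
L=0*4+3=3  i=0=0

3,0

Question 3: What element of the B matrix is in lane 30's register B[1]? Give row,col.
lane 30→30/4=7, 30 mod 4=2
i=1  r:2·2+1→5  c:7

5,7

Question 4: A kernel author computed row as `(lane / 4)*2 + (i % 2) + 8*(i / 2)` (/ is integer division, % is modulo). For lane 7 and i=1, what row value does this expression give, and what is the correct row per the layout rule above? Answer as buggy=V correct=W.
`(lane / 4)*2 + (i % 2) + 8*(i / 2)`[7,1]->3
7: gid=1,tid=3
[1] (3*2+1,1) = (7,1)
row: 3 vs 7

buggy=3 correct=7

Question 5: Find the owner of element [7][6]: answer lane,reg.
c=6→G=6  r=7→T=3,p=1
L=6*4+3=27  i=1=1

27,1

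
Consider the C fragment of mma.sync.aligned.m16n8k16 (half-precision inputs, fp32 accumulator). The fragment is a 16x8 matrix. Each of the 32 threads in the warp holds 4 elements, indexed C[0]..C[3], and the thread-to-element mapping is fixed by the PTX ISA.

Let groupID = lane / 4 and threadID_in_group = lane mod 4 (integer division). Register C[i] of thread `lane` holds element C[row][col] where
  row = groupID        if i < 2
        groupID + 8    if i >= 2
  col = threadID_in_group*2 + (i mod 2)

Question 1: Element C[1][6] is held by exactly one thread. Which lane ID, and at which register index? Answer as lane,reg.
7,0

r: 1->gid=1,r8=0  c: 6->tid=3,i&1=0
L=1*4+3=7  i=0*2+0=0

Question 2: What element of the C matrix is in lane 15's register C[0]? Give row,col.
3,6

L=15=>grp=15>>2=3, tig=15&3=3
[0]=>row 3+0=3  col 3·2+0=6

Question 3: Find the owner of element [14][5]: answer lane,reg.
26,3

r=14→G=6,rhi=1  c=5→T=2,p=1
L=6*4+2=26  i=1*2+1=3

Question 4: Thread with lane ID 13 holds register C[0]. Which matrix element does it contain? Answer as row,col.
3,2

13: gid=3,tid=1
[0] (3+0,1*2+0) = (3,2)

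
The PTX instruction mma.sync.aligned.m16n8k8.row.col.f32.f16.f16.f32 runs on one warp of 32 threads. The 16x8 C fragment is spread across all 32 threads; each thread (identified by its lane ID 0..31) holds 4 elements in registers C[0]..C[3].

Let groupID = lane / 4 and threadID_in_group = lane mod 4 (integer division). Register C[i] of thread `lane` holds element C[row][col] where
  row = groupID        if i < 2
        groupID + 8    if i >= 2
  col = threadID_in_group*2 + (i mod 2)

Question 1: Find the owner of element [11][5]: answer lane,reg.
r=11⇒gr=3,Rb=1  c=5⇒th=2,odd=1
L=3*4+2=14  i=1*2+1=3

14,3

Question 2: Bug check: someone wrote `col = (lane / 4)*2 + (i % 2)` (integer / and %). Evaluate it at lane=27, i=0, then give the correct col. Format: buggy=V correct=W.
buggy=12 correct=6

`(lane / 4)*2 + (i % 2)`[27,0]⇒12
lane 27⇒27/4=6, 27 mod 4=3
i=0  r:6+0⇒6  c:2·3+0⇒6
col: 12 vs 6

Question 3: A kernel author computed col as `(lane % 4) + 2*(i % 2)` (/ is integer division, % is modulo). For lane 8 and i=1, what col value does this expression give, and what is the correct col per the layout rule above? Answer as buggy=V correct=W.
`(lane % 4) + 2*(i % 2)`[8,1]→2
lane 8→8/4=2, 8 mod 4=0
i=1  r:2+0→2  c:2·0+1→1
col: 2 vs 1

buggy=2 correct=1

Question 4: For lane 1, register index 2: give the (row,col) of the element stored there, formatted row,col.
8,2

1: gr=0,th=1
[2] (0+8,1*2+0) = (8,2)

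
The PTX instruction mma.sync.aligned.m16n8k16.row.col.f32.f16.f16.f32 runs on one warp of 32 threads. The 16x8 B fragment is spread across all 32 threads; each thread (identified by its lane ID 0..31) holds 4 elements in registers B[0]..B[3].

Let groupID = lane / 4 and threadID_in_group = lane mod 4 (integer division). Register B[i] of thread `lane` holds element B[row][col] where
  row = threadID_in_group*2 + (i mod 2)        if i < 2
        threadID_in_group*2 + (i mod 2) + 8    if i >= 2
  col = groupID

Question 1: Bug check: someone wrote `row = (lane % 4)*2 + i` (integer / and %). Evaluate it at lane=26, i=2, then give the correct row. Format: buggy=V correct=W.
`(lane % 4)*2 + i`[26,2]→6
26: G=6,T=2
[2] (2*2+0+8,6) = (12,6)
row: 6 vs 12

buggy=6 correct=12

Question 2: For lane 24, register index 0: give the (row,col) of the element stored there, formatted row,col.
0,6

L=24->gid=24>>2=6, tid=24&3=0
[0]->row 0·2+0+0=0  col gid=6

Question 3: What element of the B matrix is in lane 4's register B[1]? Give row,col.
lane 4=>4/4=1, 4 mod 4=0
i=1  r:2·0+1+0=>1  c:1

1,1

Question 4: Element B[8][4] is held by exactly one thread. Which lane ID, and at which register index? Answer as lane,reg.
16,2

c: 4->gid=4  r: 8->r8=1,tid=0,i&1=0
L=4*4+0=16  i=1*2+0=2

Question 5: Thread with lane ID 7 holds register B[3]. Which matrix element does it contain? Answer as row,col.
15,1

L=7->g=7>>2=1, t=7&3=3
[3]->row 3·2+1+8=15  col g=1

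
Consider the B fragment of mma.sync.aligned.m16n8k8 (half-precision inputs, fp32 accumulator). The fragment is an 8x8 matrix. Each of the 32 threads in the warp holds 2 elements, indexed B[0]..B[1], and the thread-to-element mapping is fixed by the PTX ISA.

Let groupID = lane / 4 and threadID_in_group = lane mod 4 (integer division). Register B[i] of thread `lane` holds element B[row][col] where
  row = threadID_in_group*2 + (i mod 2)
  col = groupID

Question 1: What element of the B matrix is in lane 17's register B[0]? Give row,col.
2,4

L=17=>grp=17>>2=4, tig=17&3=1
[0]=>row 1·2+0=2  col grp=4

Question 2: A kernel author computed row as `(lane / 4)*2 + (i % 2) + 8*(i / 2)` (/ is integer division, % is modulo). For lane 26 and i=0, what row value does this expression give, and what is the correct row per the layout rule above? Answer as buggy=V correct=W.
`(lane / 4)*2 + (i % 2) + 8*(i / 2)`[26,0]->12
L=26->gid=26>>2=6, tid=26&3=2
[0]->row 2·2+0=4  col gid=6
row: 12 vs 4

buggy=12 correct=4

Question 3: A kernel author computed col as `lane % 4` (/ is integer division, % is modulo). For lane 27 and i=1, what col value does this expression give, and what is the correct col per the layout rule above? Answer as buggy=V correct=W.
`lane % 4`[27,1]->3
lane 27->27/4=6, 27 mod 4=3
i=1  r:2·3+1->7  c:6
col: 3 vs 6

buggy=3 correct=6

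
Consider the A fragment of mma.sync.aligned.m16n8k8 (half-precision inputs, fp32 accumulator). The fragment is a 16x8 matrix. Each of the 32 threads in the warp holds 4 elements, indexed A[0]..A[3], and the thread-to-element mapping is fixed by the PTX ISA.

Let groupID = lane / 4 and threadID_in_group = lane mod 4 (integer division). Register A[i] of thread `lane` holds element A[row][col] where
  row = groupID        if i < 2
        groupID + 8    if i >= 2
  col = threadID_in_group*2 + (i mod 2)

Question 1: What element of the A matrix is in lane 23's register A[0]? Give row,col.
5,6

lane 23: g=5 (23/4), t=3 (23%4)
i=0: r=5+0=5, c=3*2+0=6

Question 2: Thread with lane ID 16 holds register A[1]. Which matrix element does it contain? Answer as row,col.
lane 16=>16/4=4, 16 mod 4=0
i=1  r:4+0=>4  c:2·0+1=>1

4,1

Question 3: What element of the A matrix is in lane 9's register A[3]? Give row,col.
10,3

lane 9: grp=2 (9/4), tig=1 (9%4)
i=3: r=2+8=10, c=1*2+1=3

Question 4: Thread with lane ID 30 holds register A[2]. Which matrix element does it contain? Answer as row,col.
lane 30: g=7 (30/4), t=2 (30%4)
i=2: r=7+8=15, c=2*2+0=4

15,4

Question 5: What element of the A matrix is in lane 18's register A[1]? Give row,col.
L=18->gid=18>>2=4, tid=18&3=2
[1]->row 4+0=4  col 2·2+1=5

4,5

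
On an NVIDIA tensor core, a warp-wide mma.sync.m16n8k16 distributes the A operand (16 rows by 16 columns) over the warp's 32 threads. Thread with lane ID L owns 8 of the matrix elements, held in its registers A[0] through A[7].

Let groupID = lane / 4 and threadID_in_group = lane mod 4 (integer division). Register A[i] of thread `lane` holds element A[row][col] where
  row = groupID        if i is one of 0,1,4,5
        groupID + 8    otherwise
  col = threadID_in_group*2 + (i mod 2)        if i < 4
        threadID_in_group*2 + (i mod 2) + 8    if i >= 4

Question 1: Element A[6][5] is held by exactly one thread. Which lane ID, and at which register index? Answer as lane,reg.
26,1

r: 6->gid=6,r8=0  c: 5->c8=0,tid=2,i&1=1
L=6*4+2=26  i=0*4+0*2+1=1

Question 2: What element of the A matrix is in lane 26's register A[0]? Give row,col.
6,4

26: grp=6,tig=2
[0] (6+0,2*2+0+0) = (6,4)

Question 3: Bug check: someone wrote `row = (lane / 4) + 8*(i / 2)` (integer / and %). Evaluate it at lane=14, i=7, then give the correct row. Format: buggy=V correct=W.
`(lane / 4) + 8*(i / 2)`[14,7]->27
L=14->gid=14>>2=3, tid=14&3=2
[7]->row 3+8=11  col 2·2+1+8=13
row: 27 vs 11

buggy=27 correct=11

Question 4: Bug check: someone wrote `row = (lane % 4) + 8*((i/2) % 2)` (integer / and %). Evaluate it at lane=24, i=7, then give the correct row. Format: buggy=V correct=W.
buggy=8 correct=14

`(lane % 4) + 8*((i/2) % 2)`[24,7]=>8
24: grp=6,tig=0
[7] (6+8,0*2+1+8) = (14,9)
row: 8 vs 14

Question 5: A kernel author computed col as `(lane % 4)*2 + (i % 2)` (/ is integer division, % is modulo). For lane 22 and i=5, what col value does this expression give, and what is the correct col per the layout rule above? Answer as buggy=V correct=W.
buggy=5 correct=13

`(lane % 4)*2 + (i % 2)`[22,5]->5
L=22->g=22>>2=5, t=22&3=2
[5]->row 5+0=5  col 2·2+1+8=13
col: 5 vs 13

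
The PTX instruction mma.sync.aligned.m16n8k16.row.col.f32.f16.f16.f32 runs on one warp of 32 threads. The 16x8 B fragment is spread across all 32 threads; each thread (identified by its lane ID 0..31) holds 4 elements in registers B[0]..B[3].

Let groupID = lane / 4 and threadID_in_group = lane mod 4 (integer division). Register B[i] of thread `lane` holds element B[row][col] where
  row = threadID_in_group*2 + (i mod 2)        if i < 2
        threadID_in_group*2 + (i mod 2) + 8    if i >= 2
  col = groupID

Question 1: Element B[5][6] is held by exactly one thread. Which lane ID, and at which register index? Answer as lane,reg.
c: 6->gid=6  r: 5->r8=0,tid=2,i&1=1
L=6*4+2=26  i=0*2+1=1

26,1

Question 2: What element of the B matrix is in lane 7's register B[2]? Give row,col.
L=7→G=7>>2=1, T=7&3=3
[2]→row 3·2+0+8=14  col G=1

14,1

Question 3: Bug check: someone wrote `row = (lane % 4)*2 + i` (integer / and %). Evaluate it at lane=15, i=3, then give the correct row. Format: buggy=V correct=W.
`(lane % 4)*2 + i`[15,3]→9
lane 15→15/4=3, 15 mod 4=3
i=3  r:2·3+1+8→15  c:3
row: 9 vs 15

buggy=9 correct=15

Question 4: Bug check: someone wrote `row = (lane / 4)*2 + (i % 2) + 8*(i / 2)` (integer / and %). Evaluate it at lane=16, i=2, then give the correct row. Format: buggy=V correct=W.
`(lane / 4)*2 + (i % 2) + 8*(i / 2)`[16,2]⇒16
lane 16: gr=4 (16/4), th=0 (16%4)
i=2: r=0*2+0+8=8, c=gr=4
row: 16 vs 8

buggy=16 correct=8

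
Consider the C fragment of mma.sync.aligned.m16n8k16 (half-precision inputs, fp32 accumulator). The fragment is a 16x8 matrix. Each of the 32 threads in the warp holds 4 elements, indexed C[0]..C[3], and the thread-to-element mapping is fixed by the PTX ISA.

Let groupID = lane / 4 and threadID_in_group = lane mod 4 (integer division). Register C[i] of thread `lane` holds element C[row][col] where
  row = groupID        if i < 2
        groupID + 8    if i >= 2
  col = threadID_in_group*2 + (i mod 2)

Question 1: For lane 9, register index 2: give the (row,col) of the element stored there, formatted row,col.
lane 9->9/4=2, 9 mod 4=1
i=2  r:2+8->10  c:2·1+0->2

10,2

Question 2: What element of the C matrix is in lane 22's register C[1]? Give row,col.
5,5

lane 22->22/4=5, 22 mod 4=2
i=1  r:5+0->5  c:2·2+1->5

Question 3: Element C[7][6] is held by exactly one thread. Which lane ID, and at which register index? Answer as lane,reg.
r=7→G=7,rhi=0  c=6→T=3,p=0
L=7*4+3=31  i=0*2+0=0

31,0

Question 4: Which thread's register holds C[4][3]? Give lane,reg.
17,1

r: 4->gid=4,r8=0  c: 3->tid=1,i&1=1
L=4*4+1=17  i=0*2+1=1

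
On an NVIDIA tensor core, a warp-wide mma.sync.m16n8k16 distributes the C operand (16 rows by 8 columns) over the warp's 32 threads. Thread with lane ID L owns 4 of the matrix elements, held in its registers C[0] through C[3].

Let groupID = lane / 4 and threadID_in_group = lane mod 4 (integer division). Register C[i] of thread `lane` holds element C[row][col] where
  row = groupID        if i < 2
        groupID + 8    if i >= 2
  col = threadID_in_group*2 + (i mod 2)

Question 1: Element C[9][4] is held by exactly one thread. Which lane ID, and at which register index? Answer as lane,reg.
r:9=>grp=1,rB=1  c:4=>tig=2,lo=0
L=1*4+2=6  i=1*2+0=2

6,2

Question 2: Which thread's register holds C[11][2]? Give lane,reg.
13,2

r=11→G=3,rhi=1  c=2→T=1,p=0
L=3*4+1=13  i=1*2+0=2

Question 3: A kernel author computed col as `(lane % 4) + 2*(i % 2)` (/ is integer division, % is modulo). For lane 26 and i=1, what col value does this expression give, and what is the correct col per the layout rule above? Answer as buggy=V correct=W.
buggy=4 correct=5

`(lane % 4) + 2*(i % 2)`[26,1]->4
26: g=6,t=2
[1] (6+0,2*2+1) = (6,5)
col: 4 vs 5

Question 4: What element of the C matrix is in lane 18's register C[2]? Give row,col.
12,4

lane 18: gr=4 (18/4), th=2 (18%4)
i=2: r=4+8=12, c=2*2+0=4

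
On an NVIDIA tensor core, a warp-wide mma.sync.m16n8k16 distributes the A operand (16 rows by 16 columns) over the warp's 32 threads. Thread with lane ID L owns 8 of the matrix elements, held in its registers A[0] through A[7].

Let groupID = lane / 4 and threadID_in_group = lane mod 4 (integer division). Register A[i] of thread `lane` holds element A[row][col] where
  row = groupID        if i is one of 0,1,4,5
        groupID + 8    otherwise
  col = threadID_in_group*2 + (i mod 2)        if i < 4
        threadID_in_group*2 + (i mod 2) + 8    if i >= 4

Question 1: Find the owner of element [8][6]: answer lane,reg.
r=8->g=0,rb=1  c=6->cb=0,t=3,b0=0
L=0*4+3=3  i=0*4+1*2+0=2

3,2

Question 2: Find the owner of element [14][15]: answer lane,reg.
27,7

r=14->g=6,rb=1  c=15->cb=1,t=3,b0=1
L=6*4+3=27  i=1*4+1*2+1=7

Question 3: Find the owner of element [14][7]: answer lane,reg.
27,3

r:14=>grp=6,rB=1  c:7=>cB=0,tig=3,lo=1
L=6*4+3=27  i=0*4+1*2+1=3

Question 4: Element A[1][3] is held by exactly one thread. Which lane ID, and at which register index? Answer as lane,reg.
5,1

r: 1->gid=1,r8=0  c: 3->c8=0,tid=1,i&1=1
L=1*4+1=5  i=0*4+0*2+1=1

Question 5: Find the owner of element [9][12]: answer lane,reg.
6,6

r=9->g=1,rb=1  c=12->cb=1,t=2,b0=0
L=1*4+2=6  i=1*4+1*2+0=6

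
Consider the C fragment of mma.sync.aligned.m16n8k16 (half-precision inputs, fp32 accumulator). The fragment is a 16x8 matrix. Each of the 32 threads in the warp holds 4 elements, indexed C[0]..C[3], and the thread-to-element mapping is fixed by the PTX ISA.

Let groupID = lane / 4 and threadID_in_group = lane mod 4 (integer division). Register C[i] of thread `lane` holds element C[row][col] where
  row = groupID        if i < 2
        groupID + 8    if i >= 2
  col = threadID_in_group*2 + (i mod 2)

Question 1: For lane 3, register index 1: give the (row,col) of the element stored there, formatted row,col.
3: gr=0,th=3
[1] (0+0,3*2+1) = (0,7)

0,7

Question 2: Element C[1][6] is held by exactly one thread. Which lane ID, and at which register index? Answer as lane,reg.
r=1->g=1,rb=0  c=6->t=3,b0=0
L=1*4+3=7  i=0*2+0=0

7,0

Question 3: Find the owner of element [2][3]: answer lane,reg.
9,1

r=2→G=2,rhi=0  c=3→T=1,p=1
L=2*4+1=9  i=0*2+1=1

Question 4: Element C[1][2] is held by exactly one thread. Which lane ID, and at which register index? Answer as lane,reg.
5,0

r=1→G=1,rhi=0  c=2→T=1,p=0
L=1*4+1=5  i=0*2+0=0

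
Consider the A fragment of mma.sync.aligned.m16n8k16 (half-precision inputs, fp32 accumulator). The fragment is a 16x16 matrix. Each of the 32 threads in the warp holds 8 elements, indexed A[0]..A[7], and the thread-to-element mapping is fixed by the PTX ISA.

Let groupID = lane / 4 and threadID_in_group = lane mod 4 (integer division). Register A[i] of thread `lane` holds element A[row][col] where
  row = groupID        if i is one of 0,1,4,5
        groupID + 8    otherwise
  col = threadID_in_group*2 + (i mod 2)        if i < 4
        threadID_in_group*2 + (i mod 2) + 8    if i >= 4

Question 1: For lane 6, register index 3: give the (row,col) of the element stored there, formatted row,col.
9,5

lane 6: gid=1 (6/4), tid=2 (6%4)
i=3: r=1+8=9, c=2*2+1+0=5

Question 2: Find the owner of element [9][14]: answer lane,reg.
r: 9->gid=1,r8=1  c: 14->c8=1,tid=3,i&1=0
L=1*4+3=7  i=1*4+1*2+0=6

7,6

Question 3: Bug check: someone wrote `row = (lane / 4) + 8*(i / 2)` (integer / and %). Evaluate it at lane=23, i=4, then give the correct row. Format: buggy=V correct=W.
buggy=21 correct=5

`(lane / 4) + 8*(i / 2)`[23,4]->21
L=23->g=23>>2=5, t=23&3=3
[4]->row 5+0=5  col 3·2+0+8=14
row: 21 vs 5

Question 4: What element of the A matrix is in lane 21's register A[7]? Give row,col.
13,11

lane 21->21/4=5, 21 mod 4=1
i=7  r:5+8->13  c:2·1+1+8->11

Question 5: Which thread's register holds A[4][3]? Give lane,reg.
17,1

r=4→G=4,rhi=0  c=3→chi=0,T=1,p=1
L=4*4+1=17  i=0*4+0*2+1=1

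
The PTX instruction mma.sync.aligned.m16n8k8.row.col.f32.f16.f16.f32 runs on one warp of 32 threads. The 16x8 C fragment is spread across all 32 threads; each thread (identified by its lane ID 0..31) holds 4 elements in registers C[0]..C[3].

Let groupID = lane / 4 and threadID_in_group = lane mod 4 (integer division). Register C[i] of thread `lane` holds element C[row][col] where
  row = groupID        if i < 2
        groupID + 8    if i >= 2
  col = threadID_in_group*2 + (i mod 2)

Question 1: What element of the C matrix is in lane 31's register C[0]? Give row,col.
7,6

L=31→G=31>>2=7, T=31&3=3
[0]→row 7+0=7  col 3·2+0=6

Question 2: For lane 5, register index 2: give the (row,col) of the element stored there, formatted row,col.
lane 5: g=1 (5/4), t=1 (5%4)
i=2: r=1+8=9, c=1*2+0=2

9,2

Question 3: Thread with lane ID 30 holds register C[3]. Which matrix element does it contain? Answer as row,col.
15,5

lane 30: gid=7 (30/4), tid=2 (30%4)
i=3: r=7+8=15, c=2*2+1=5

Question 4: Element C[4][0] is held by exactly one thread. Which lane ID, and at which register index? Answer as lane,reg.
16,0

r=4→G=4,rhi=0  c=0→T=0,p=0
L=4*4+0=16  i=0*2+0=0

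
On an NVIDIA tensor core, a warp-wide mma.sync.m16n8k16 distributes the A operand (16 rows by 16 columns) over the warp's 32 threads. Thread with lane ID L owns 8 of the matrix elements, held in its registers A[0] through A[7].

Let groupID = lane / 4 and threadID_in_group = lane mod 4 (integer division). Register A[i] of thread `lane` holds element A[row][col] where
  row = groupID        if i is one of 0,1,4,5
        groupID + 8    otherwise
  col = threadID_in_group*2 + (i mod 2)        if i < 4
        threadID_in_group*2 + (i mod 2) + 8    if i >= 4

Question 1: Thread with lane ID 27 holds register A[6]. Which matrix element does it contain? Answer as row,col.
14,14

27: g=6,t=3
[6] (6+8,3*2+0+8) = (14,14)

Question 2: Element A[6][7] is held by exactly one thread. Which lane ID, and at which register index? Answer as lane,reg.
r:6=>grp=6,rB=0  c:7=>cB=0,tig=3,lo=1
L=6*4+3=27  i=0*4+0*2+1=1

27,1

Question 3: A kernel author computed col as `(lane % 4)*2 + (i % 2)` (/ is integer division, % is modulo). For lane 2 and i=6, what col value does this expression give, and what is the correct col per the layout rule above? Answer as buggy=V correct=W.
`(lane % 4)*2 + (i % 2)`[2,6]=>4
lane 2=>2/4=0, 2 mod 4=2
i=6  r:0+8=>8  c:2·2+0+8=>12
col: 4 vs 12

buggy=4 correct=12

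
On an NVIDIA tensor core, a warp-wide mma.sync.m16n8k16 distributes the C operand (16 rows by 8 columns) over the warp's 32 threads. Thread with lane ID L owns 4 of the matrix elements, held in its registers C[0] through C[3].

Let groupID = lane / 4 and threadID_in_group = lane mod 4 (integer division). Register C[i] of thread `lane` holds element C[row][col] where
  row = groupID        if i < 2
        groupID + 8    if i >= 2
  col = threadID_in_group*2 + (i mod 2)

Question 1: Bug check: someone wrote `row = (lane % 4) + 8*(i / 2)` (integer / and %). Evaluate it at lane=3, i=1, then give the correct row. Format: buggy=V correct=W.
`(lane % 4) + 8*(i / 2)`[3,1]→3
3: G=0,T=3
[1] (0+0,3*2+1) = (0,7)
row: 3 vs 0

buggy=3 correct=0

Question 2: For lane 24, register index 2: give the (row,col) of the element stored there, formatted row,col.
24: gr=6,th=0
[2] (6+8,0*2+0) = (14,0)

14,0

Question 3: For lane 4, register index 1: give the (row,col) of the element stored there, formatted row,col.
4: grp=1,tig=0
[1] (1+0,0*2+1) = (1,1)

1,1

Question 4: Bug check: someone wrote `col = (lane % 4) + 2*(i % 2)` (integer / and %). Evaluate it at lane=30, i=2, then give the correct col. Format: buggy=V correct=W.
buggy=2 correct=4

`(lane % 4) + 2*(i % 2)`[30,2]=>2
lane 30: grp=7 (30/4), tig=2 (30%4)
i=2: r=7+8=15, c=2*2+0=4
col: 2 vs 4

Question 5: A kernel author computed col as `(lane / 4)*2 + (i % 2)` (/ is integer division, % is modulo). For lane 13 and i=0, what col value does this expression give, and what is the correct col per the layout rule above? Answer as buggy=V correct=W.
buggy=6 correct=2

`(lane / 4)*2 + (i % 2)`[13,0]=>6
13: grp=3,tig=1
[0] (3+0,1*2+0) = (3,2)
col: 6 vs 2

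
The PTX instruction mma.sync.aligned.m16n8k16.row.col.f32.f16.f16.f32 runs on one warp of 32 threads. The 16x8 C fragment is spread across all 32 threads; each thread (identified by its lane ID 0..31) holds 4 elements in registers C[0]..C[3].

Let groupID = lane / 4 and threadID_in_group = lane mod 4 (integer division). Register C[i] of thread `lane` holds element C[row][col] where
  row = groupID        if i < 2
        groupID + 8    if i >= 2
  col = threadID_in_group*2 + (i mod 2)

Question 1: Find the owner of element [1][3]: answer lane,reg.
r=1⇒gr=1,Rb=0  c=3⇒th=1,odd=1
L=1*4+1=5  i=0*2+1=1

5,1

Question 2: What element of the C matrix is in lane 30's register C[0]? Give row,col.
30: g=7,t=2
[0] (7+0,2*2+0) = (7,4)

7,4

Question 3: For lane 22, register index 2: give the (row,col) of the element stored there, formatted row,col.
13,4

lane 22: gr=5 (22/4), th=2 (22%4)
i=2: r=5+8=13, c=2*2+0=4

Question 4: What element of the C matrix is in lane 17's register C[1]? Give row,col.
4,3

17: G=4,T=1
[1] (4+0,1*2+1) = (4,3)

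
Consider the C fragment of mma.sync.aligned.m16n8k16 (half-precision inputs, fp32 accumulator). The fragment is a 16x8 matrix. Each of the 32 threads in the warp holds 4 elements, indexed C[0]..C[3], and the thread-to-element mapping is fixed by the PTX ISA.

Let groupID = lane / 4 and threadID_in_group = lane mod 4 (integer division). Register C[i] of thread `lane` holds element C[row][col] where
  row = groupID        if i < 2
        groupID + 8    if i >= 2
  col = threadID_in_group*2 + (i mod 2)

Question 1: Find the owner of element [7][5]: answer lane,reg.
30,1

r: 7->gid=7,r8=0  c: 5->tid=2,i&1=1
L=7*4+2=30  i=0*2+1=1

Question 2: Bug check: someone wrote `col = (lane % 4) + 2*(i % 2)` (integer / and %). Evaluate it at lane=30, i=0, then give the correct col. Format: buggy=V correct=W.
buggy=2 correct=4

`(lane % 4) + 2*(i % 2)`[30,0]→2
lane 30: G=7 (30/4), T=2 (30%4)
i=0: r=7+0=7, c=2*2+0=4
col: 2 vs 4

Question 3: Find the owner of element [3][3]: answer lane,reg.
13,1

r=3⇒gr=3,Rb=0  c=3⇒th=1,odd=1
L=3*4+1=13  i=0*2+1=1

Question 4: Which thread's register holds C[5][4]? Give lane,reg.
r=5⇒gr=5,Rb=0  c=4⇒th=2,odd=0
L=5*4+2=22  i=0*2+0=0

22,0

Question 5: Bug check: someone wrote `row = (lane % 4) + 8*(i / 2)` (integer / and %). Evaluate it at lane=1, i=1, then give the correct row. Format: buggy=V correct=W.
`(lane % 4) + 8*(i / 2)`[1,1]→1
L=1→G=1>>2=0, T=1&3=1
[1]→row 0+0=0  col 1·2+1=3
row: 1 vs 0

buggy=1 correct=0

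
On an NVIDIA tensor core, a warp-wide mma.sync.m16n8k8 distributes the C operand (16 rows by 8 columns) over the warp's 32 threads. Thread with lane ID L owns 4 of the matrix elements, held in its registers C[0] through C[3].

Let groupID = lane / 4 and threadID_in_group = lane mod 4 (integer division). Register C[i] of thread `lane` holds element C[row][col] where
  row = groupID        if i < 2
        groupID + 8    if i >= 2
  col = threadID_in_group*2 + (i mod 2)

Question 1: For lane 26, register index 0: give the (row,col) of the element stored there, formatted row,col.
6,4

26: g=6,t=2
[0] (6+0,2*2+0) = (6,4)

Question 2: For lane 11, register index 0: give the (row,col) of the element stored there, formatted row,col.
L=11->gid=11>>2=2, tid=11&3=3
[0]->row 2+0=2  col 3·2+0=6

2,6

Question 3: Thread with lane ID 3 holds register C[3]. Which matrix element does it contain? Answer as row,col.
lane 3: gr=0 (3/4), th=3 (3%4)
i=3: r=0+8=8, c=3*2+1=7

8,7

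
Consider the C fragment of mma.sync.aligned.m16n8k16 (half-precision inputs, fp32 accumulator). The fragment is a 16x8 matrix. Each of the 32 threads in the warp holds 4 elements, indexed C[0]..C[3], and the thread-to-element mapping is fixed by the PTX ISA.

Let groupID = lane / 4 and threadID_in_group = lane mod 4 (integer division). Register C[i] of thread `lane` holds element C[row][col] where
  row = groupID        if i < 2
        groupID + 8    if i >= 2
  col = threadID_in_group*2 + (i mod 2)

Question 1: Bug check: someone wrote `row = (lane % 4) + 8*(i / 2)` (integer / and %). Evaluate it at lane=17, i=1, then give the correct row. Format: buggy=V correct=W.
buggy=1 correct=4

`(lane % 4) + 8*(i / 2)`[17,1]→1
17: G=4,T=1
[1] (4+0,1*2+1) = (4,3)
row: 1 vs 4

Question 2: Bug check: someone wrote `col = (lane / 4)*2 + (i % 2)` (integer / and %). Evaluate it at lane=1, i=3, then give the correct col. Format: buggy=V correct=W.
buggy=1 correct=3

`(lane / 4)*2 + (i % 2)`[1,3]→1
lane 1: G=0 (1/4), T=1 (1%4)
i=3: r=0+8=8, c=1*2+1=3
col: 1 vs 3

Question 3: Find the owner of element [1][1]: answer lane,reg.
r: 1->gid=1,r8=0  c: 1->tid=0,i&1=1
L=1*4+0=4  i=0*2+1=1

4,1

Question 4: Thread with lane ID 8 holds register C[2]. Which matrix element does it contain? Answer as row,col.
lane 8: grp=2 (8/4), tig=0 (8%4)
i=2: r=2+8=10, c=0*2+0=0

10,0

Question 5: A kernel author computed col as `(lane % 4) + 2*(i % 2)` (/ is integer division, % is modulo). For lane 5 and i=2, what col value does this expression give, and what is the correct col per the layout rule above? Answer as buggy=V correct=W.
`(lane % 4) + 2*(i % 2)`[5,2]⇒1
L=5⇒gr=5>>2=1, th=5&3=1
[2]⇒row 1+8=9  col 1·2+0=2
col: 1 vs 2

buggy=1 correct=2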